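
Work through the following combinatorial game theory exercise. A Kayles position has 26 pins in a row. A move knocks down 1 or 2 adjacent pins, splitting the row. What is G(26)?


Kayles: a move removes 1 or 2 adjacent pins from a contiguous row.
Removing pins from a row of k leaves two independent rows (a, b) with a + b = k - 1 (one pin) or a + b = k - 2 (two pins); an end removal gives a = 0.
By Sprague-Grundy, G(k) = mex{ G(a) XOR G(b) } over all these splits. G(0) = 0.
G(1): splits (0,0):0^0=0 -> mex({0}) = 1
G(2): splits (0,1):0^1=1 (0,0):0^0=0 -> mex({0, 1}) = 2
G(3): splits (0,2):0^2=2 (1,1):1^1=0 (0,1):0^1=1 -> mex({0, 1, 2}) = 3
G(4): splits (0,3):0^3=3 (1,2):1^2=3 (0,2):0^2=2 (1,1):1^1=0 -> mex({0, 2, 3}) = 1
G(5): splits (0,4):0^1=1 (1,3):1^3=2 (2,2):2^2=0 (0,3):0^3=3 (1,2):1^2=3 -> mex({0, 1, 2, 3}) = 4
G(6) = mex({0, 1, 2, 4}) = 3
G(7) = mex({0, 1, 3, 4, 5}) = 2
G(8) = mex({0, 2, 3, 5, 6}) = 1
G(9) = mex({0, 1, 2, 3, 6, 7}) = 4
G(10) = mex({0, 1, 3, 4, 5, 7}) = 2
G(11) = mex({0, 1, 2, 3, 4, 5}) = 6
G(12) = mex({0, 1, 2, 3, 5, 6, 7}) = 4
G(13) = mex({0, 2, 3, 4, 6, 7}) = 1
G(14) = mex({0, 1, 4, 5, 6, 7}) = 2
G(15) = mex({0, 1, 2, 3, 4, 5, 6}) = 7
G(16) = mex({0, 2, 3, 5, 6, 7}) = 1
G(17) = mex({0, 1, 2, 3, 5, 6, 7}) = 4
G(18) = mex({0, 1, 2, 4, 5, 6}) = 3
G(19) = mex({0, 1, 3, 4, 5, 7}) = 2
G(20) = mex({0, 2, 3, 4, 5, 6, 7}) = 1
G(21) = mex({0, 1, 2, 3, 5, 6, 7}) = 4
G(22) = mex({0, 1, 2, 3, 4, 5, 7}) = 6
G(23) = mex({0, 1, 2, 3, 4, 5, 6}) = 7
G(24) = mex({0, 1, 2, 3, 5, 6, 7}) = 4
G(25) = mex({0, 2, 3, 4, 6, 7}) = 1
G(26) = mex({0, 1, 3, 4, 5, 6, 7}) = 2
Therefore G(26) = 2.

2


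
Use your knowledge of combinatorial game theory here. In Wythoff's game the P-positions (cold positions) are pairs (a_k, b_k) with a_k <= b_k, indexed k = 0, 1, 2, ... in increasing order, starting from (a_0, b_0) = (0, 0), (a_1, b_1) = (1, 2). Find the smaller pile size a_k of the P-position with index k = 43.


By Wythoff's theorem, a_k = floor(k * phi) and b_k = floor(k * phi^2) = a_k + k, where phi = (1 + sqrt(5))/2 is the golden ratio.
phi = (1 + sqrt(5))/2 = 1.618034
k = 43
k * phi = 43 * 1.618034 = 69.575462
a_43 = floor(k * phi) = 69

69


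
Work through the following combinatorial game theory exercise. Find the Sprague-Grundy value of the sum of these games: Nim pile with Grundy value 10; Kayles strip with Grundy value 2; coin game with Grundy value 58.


By the Sprague-Grundy theorem, the Grundy value of a sum of games is the XOR of individual Grundy values.
Nim pile: Grundy value = 10. Running XOR: 0 XOR 10 = 10
Kayles strip: Grundy value = 2. Running XOR: 10 XOR 2 = 8
coin game: Grundy value = 58. Running XOR: 8 XOR 58 = 50
The combined Grundy value is 50.

50


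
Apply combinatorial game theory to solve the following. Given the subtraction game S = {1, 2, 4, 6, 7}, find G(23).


The subtraction set is S = {1, 2, 4, 6, 7}.
G(k) = mex{ G(k - s) : s in S, s <= k }. We compute iteratively: G(0) = 0.
G(1) = mex({0}) = 1
G(2) = mex({0, 1}) = 2
G(3) = mex({1, 2}) = 0
G(4) = mex({0, 2}) = 1
G(5) = mex({0, 1}) = 2
G(6) = mex({0, 1, 2}) = 3
G(7) = mex({0, 1, 2, 3}) = 4
G(8) = mex({1, 2, 3, 4}) = 0
G(9) = mex({0, 2, 4}) = 1
G(10) = mex({0, 1, 3}) = 2
G(11) = mex({1, 2, 4}) = 0
G(12) = mex({0, 2, 3}) = 1
G(13) = mex({0, 1, 3, 4}) = 2
G(14) = mex({0, 1, 2, 4}) = 3
Observe that G(8)..G(14) = 0, 1, 2, 0, 1, 2, 3 repeats G(0)..G(6) = 0, 1, 2, 0, 1, 2, 3.
For k >= max(S) = 7, G(k) is determined by the previous 7 values G(k-7)..G(k-1); a window of 7 consecutive values has recurred shifted by 8, so by induction G(k + 8) = G(k) for all k >= 0: the sequence is periodic from the start with period 8.
One period: G(0..7) = 0, 1, 2, 0, 1, 2, 3, 4.
23 mod 8 = 7, so G(23) = G(7) = 4.

4


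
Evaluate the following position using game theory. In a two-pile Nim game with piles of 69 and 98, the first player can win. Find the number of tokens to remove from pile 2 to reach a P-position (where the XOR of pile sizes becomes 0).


Piles: 69 and 98
Current XOR: 69 XOR 98 = 39 (non-zero, so this is an N-position).
To make the XOR zero, we need to find a move that balances the piles.
For pile 2 (size 98): target = 98 XOR 39 = 69
We reduce pile 2 from 98 to 69.
Tokens removed: 98 - 69 = 29
Verification: 69 XOR 69 = 0

29


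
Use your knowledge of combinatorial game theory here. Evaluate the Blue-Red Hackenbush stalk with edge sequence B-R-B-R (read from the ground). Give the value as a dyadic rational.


Edges (from ground): B-R-B-R
By Berlekamp's sign-expansion rule, a Blue-Red Hackenbush stalk has the value of the surreal number whose sign sequence is the edge sequence with B -> + and R -> -.
Sign sequence: +-+-
Trace the sign expansion in the surreal number tree, starting from 0:
Edge 1: B (sign +) -> bounds (0, +inf), value = 1
Edge 2: R (sign -) -> bounds (0, 1), value = 1/2
Edge 3: B (sign +) -> bounds (1/2, 1), value = 3/4
Edge 4: R (sign -) -> bounds (1/2, 3/4), value = 5/8
Game value = 5/8

5/8


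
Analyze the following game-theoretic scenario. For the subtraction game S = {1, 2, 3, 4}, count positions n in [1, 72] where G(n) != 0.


Subtraction set S = {1, 2, 3, 4}, so G(n) = n mod 5.
G(n) = 0 when n is a multiple of 5.
Multiples of 5 in [1, 72]: 14
N-positions (nonzero Grundy) = 72 - 14 = 58

58


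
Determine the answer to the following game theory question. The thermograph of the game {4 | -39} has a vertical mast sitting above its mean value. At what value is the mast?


Game = {4 | -39}, a switch {a | b} with numbers a > b.
Its thermograph has left wall a - t and right wall b + t, which meet at t = (a - b)/2, where both equal (a + b)/2. So the mast (mean value) is at (a + b)/2.
Mean = (4 + (-39))/2 = -35/2 = -35/2

-35/2


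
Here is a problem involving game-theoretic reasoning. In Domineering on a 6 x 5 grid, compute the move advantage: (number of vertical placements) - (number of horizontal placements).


Board is 6 x 5 (rows x cols).
Left (vertical) placements: (rows-1) * cols = 5 * 5 = 25
Right (horizontal) placements: rows * (cols-1) = 6 * 4 = 24
Advantage = Left - Right = 25 - 24 = 1

1


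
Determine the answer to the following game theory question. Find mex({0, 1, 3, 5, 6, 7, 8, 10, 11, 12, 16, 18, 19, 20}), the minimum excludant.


Set = {0, 1, 3, 5, 6, 7, 8, 10, 11, 12, 16, 18, 19, 20}
0 is in the set.
1 is in the set.
2 is NOT in the set. This is the mex.
mex = 2

2


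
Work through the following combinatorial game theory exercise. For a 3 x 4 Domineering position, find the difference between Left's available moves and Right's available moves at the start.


Board is 3 x 4 (rows x cols).
Left (vertical) placements: (rows-1) * cols = 2 * 4 = 8
Right (horizontal) placements: rows * (cols-1) = 3 * 3 = 9
Advantage = Left - Right = 8 - 9 = -1

-1


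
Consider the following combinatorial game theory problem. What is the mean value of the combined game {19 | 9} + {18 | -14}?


G1 = {19 | 9}, G2 = {18 | -14}
Each is a switch {a | b} with numbers a > b; its mean value is (a + b)/2, and mean value is additive over game sums: m(G1 + G2) = m(G1) + m(G2).
Mean of G1 = (19 + (9))/2 = 28/2 = 14
Mean of G2 = (18 + (-14))/2 = 4/2 = 2
Mean of G1 + G2 = 14 + 2 = 16

16


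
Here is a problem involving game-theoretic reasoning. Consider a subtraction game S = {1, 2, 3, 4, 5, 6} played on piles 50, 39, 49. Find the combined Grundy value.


Subtraction set: {1, 2, 3, 4, 5, 6}
For this subtraction set, G(n) = n mod 7 (period = max + 1 = 7).
Pile 1 (size 50): G(50) = 50 mod 7 = 1
Pile 2 (size 39): G(39) = 39 mod 7 = 4
Pile 3 (size 49): G(49) = 49 mod 7 = 0
Total Grundy value = XOR of all: 1 XOR 4 XOR 0 = 5

5


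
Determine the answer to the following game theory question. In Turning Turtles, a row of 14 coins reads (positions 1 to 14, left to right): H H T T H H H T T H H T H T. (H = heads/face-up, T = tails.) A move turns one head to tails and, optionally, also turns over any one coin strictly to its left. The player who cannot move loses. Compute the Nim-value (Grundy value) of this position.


Coins: H H T T H H H T T H H T H T
Key fact: a single head at position k behaves exactly like a Nim heap of size k (turning it to T and optionally flipping a coin at j < k corresponds to moving the heap from k to j, or to 0), and heads combine as a disjunctive sum (two heads at the same place would cancel, matching j XOR j = 0). So the Nim-value is the XOR of the 1-indexed positions of the heads.
Face-up positions (1-indexed): [1, 2, 5, 6, 7, 10, 11, 13]
XOR 0 with 1: 0 XOR 1 = 1
XOR 1 with 2: 1 XOR 2 = 3
XOR 3 with 5: 3 XOR 5 = 6
XOR 6 with 6: 6 XOR 6 = 0
XOR 0 with 7: 0 XOR 7 = 7
XOR 7 with 10: 7 XOR 10 = 13
XOR 13 with 11: 13 XOR 11 = 6
XOR 6 with 13: 6 XOR 13 = 11
Nim-value = 11

11


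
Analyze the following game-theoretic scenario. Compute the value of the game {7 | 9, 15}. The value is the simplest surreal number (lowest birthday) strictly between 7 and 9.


Left options: {7}, max = 7
Right options: {9, 15}, min = 9
All options are numbers and max(Left) < min(Right), so by the simplicity theorem the value is the simplest (earliest-born) number strictly between 7 and 9.
The only integer strictly between 7 and 9 is 8.
No non-integer in the interval can be simpler: if x is a non-integer in the interval, then floor(x) or ceil(x) also lies in the interval (the interval contains an integer), and both are proper prefixes of x's sign expansion, i.e. born earlier. So the game value is 8.
Game value = 8

8


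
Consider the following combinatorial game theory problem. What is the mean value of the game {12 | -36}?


Game = {12 | -36}, a switch {a | b} with numbers a > b.
Its thermograph has left wall a - t and right wall b + t, which meet at t = (a - b)/2, where both equal (a + b)/2. So the mast (mean value) is at (a + b)/2.
Mean = (12 + (-36))/2 = -24/2 = -12

-12


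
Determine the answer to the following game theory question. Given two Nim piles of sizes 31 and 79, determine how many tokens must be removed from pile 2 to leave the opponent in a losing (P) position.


Piles: 31 and 79
Current XOR: 31 XOR 79 = 80 (non-zero, so this is an N-position).
To make the XOR zero, we need to find a move that balances the piles.
For pile 2 (size 79): target = 79 XOR 80 = 31
We reduce pile 2 from 79 to 31.
Tokens removed: 79 - 31 = 48
Verification: 31 XOR 31 = 0

48


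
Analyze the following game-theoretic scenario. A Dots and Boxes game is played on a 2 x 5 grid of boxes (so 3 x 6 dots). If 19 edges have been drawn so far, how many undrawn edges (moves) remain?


Grid: 2 x 5 boxes, i.e. 3 rows and 6 columns of dots.
Horizontal edges: (rows + 1) * cols = 3 * 5 = 15
Vertical edges: rows * (cols + 1) = 2 * 6 = 12
Total edges: 15 + 12 = 27
Edges drawn: 19
Remaining: 27 - 19 = 8

8


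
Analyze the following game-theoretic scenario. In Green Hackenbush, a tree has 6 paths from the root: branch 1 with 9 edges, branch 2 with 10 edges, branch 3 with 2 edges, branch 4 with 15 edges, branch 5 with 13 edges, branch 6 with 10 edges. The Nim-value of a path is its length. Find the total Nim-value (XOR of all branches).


The tree has 6 branches from the ground vertex.
In Green Hackenbush, the Nim-value of a simple path of length k is k.
Branch 1: length 9, Nim-value = 9
Branch 2: length 10, Nim-value = 10
Branch 3: length 2, Nim-value = 2
Branch 4: length 15, Nim-value = 15
Branch 5: length 13, Nim-value = 13
Branch 6: length 10, Nim-value = 10
Total Nim-value = XOR of all branch values:
0 XOR 9 = 9
9 XOR 10 = 3
3 XOR 2 = 1
1 XOR 15 = 14
14 XOR 13 = 3
3 XOR 10 = 9
Nim-value of the tree = 9

9


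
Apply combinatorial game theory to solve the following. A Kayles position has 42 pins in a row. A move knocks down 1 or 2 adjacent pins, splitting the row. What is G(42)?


Kayles: a move removes 1 or 2 adjacent pins from a contiguous row.
Removing pins from a row of k leaves two independent rows (a, b) with a + b = k - 1 (one pin) or a + b = k - 2 (two pins); an end removal gives a = 0.
By Sprague-Grundy, G(k) = mex{ G(a) XOR G(b) } over all these splits. G(0) = 0.
G(1): splits (0,0):0^0=0 -> mex({0}) = 1
G(2): splits (0,1):0^1=1 (0,0):0^0=0 -> mex({0, 1}) = 2
G(3): splits (0,2):0^2=2 (1,1):1^1=0 (0,1):0^1=1 -> mex({0, 1, 2}) = 3
G(4): splits (0,3):0^3=3 (1,2):1^2=3 (0,2):0^2=2 (1,1):1^1=0 -> mex({0, 2, 3}) = 1
G(5): splits (0,4):0^1=1 (1,3):1^3=2 (2,2):2^2=0 (0,3):0^3=3 (1,2):1^2=3 -> mex({0, 1, 2, 3}) = 4
G(6) = mex({0, 1, 2, 4}) = 3
G(7) = mex({0, 1, 3, 4, 5}) = 2
G(8) = mex({0, 2, 3, 5, 6}) = 1
G(9) = mex({0, 1, 2, 3, 6, 7}) = 4
G(10) = mex({0, 1, 3, 4, 5, 7}) = 2
G(11) = mex({0, 1, 2, 3, 4, 5}) = 6
G(12) = mex({0, 1, 2, 3, 5, 6, 7}) = 4
G(13) = mex({0, 2, 3, 4, 6, 7}) = 1
G(14) = mex({0, 1, 4, 5, 6, 7}) = 2
G(15) = mex({0, 1, 2, 3, 4, 5, 6}) = 7
G(16) = mex({0, 2, 3, 5, 6, 7}) = 1
G(17) = mex({0, 1, 2, 3, 5, 6, 7}) = 4
G(18) = mex({0, 1, 2, 4, 5, 6}) = 3
G(19) = mex({0, 1, 3, 4, 5, 7}) = 2
G(20) = mex({0, 2, 3, 4, 5, 6, 7}) = 1
G(21) = mex({0, 1, 2, 3, 5, 6, 7}) = 4
G(22) = mex({0, 1, 2, 3, 4, 5, 7}) = 6
G(23) = mex({0, 1, 2, 3, 4, 5, 6}) = 7
G(24) = mex({0, 1, 2, 3, 5, 6, 7}) = 4
G(25) = mex({0, 2, 3, 4, 6, 7}) = 1
G(26) = mex({0, 1, 3, 4, 5, 6, 7}) = 2
G(27) = mex({0, 1, 2, 3, 4, 5, 6, 7}) = 8
G(28) = mex({0, 1, 2, 3, 4, 6, 7, 8}) = 5
G(29) = mex({0, 1, 2, 3, 5, 6, 7, 8, 9}) = 4
G(30) = mex({0, 1, 2, 3, 4, 5, 6, 9, 10}) = 7
G(31) = mex({0, 1, 3, 4, 5, 7, 10, 11}) = 2
G(32) = mex({0, 2, 3, 4, 5, 6, 7, 9, 11}) = 1
G(33) = mex({0, 1, 2, 3, 4, 5, 6, 7, 9, 12}) = 8
G(34) = mex({0, 1, 2, 3, 4, 5, 7, 8, 11, 12}) = 6
G(35) = mex({0, 1, 2, 3, 4, 5, 6, 8, 9, 10, 11}) = 7
G(36) = mex({0, 1, 2, 3, 5, 6, 7, 9, 10}) = 4
G(37) = mex({0, 2, 3, 4, 6, 7, 9, 10, 11, 12}) = 1
G(38) = mex({0, 1, 3, 4, 5, 6, 7, 9, 10, 11, 12}) = 2
G(39) = mex({0, 1, 2, 4, 5, 6, 7, 9, 10, 12, 14}) = 3
G(40) = mex({0, 2, 3, 4, 6, 7, 11, 12, 14}) = 1
G(41) = mex({0, 1, 2, 3, 5, 6, 7, 9, 10, 11, 12}) = 4
G(42) = mex({0, 1, 2, 3, 4, 5, 6, 9, 10}) = 7
Therefore G(42) = 7.

7


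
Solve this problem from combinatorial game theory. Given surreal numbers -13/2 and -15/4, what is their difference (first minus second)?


x = -13/2, y = -15/4
Converting to common denominator: 4
x = -26/4, y = -15/4
x - y = -13/2 - -15/4 = -11/4

-11/4


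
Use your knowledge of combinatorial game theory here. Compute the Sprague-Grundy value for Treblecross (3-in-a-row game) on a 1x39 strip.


Treblecross: place X on empty cells; 3-in-a-row wins.
Playing within two cells of an existing X lets the opponent win at once, so sensible play treats the cells i-2..i+2 around each X as dead. The player left with no safe cell loses, so this is a normal-play take-away game on strips of safe cells.
Placing X at cell i (0-indexed) of a strip of k safe cells leaves independent strips of sizes max(0, i-2) and max(0, k-i-3). Hence G(k) = mex{ G(max(0,i-2)) XOR G(max(0,k-i-3)) : 0 <= i < k }, with G(0) = 0.
G(1): splits (0,0):0^0=0 -> mex({0}) = 1
G(2): splits (0,0):0^0=0 -> mex({0}) = 1
G(3): splits (0,0):0^0=0 -> mex({0}) = 1
G(4): splits (0,1):0^1=1 (0,0):0^0=0 -> mex({0, 1}) = 2
G(5): splits (0,2):0^1=1 (0,1):0^1=1 (0,0):0^0=0 -> mex({0, 1}) = 2
G(6) = mex({1}) = 0
G(7) = mex({0, 1, 2}) = 3
G(8) = mex({0, 1, 2}) = 3
G(9) = mex({0, 2}) = 1
G(10) = mex({0, 2, 3}) = 1
G(11) = mex({0, 3}) = 1
G(12) = mex({1, 3}) = 0
G(13) = mex({0, 1, 2, 3}) = 4
G(14) = mex({0, 1, 2}) = 3
G(15) = mex({0, 1, 2}) = 3
G(16) = mex({0, 1, 2, 4}) = 3
G(17) = mex({0, 1, 3, 4}) = 2
G(18) = mex({0, 1, 3, 4}) = 2
G(19) = mex({0, 1, 3, 5}) = 2
G(20) = mex({0, 1, 2, 3, 5}) = 4
G(21) = mex({0, 1, 2, 3, 5}) = 4
G(22) = mex({1, 2, 6}) = 0
G(23) = mex({0, 1, 2, 3, 4, 6}) = 5
G(24) = mex({0, 1, 2, 3, 4}) = 5
G(25) = mex({0, 1, 3, 4, 7}) = 2
G(26) = mex({0, 1, 3, 4, 5, 7}) = 2
G(27) = mex({0, 1, 3, 5}) = 2
G(28) = mex({0, 1, 2, 5}) = 3
G(29) = mex({0, 1, 2, 4, 5, 6}) = 3
G(30) = mex({1, 2, 4, 6}) = 0
G(31) = mex({0, 1, 2, 3, 4, 6}) = 5
G(32) = mex({1, 2, 3, 4, 7}) = 0
G(33) = mex({0, 3, 7}) = 1
G(34) = mex({0, 2, 3, 5, 7}) = 1
G(35) = mex({0, 2, 3, 5, 6}) = 1
G(36) = mex({0, 1, 2, 5, 6}) = 3
G(37) = mex({0, 1, 2, 4, 5, 6}) = 3
G(38) = mex({0, 1, 2, 4}) = 3
G(39) = mex({0, 1, 2, 3, 4, 7}) = 5
Therefore G(39) = 5.

5


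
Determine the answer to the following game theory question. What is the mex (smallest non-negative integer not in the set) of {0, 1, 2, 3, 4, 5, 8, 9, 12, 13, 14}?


Set = {0, 1, 2, 3, 4, 5, 8, 9, 12, 13, 14}
0 is in the set.
1 is in the set.
2 is in the set.
3 is in the set.
4 is in the set.
5 is in the set.
6 is NOT in the set. This is the mex.
mex = 6

6


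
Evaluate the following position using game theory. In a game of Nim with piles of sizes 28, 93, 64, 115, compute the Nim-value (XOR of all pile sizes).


We need the XOR (exclusive or) of all pile sizes.
After XOR-ing pile 1 (size 28): 0 XOR 28 = 28
After XOR-ing pile 2 (size 93): 28 XOR 93 = 65
After XOR-ing pile 3 (size 64): 65 XOR 64 = 1
After XOR-ing pile 4 (size 115): 1 XOR 115 = 114
The Nim-value of this position is 114.

114


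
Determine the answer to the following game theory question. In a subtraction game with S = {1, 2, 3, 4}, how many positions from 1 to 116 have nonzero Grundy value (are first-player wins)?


Subtraction set S = {1, 2, 3, 4}, so G(n) = n mod 5.
G(n) = 0 when n is a multiple of 5.
Multiples of 5 in [1, 116]: 23
N-positions (nonzero Grundy) = 116 - 23 = 93

93


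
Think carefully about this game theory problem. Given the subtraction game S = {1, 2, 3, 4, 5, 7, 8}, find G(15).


The subtraction set is S = {1, 2, 3, 4, 5, 7, 8}.
G(k) = mex{ G(k - s) : s in S, s <= k }. We compute iteratively: G(0) = 0.
G(1) = mex({0}) = 1
G(2) = mex({0, 1}) = 2
G(3) = mex({0, 1, 2}) = 3
G(4) = mex({0, 1, 2, 3}) = 4
G(5) = mex({0, 1, 2, 3, 4}) = 5
G(6) = mex({1, 2, 3, 4, 5}) = 0
G(7) = mex({0, 2, 3, 4, 5}) = 1
G(8) = mex({0, 1, 3, 4, 5}) = 2
G(9) = mex({0, 1, 2, 4, 5}) = 3
G(10) = mex({0, 1, 2, 3, 5}) = 4
G(11) = mex({0, 1, 2, 3, 4}) = 5
G(12) = mex({1, 2, 3, 4, 5}) = 0
G(13) = mex({0, 2, 3, 4, 5}) = 1
Observe that G(6)..G(13) = 0, 1, 2, 3, 4, 5, 0, 1 repeats G(0)..G(7) = 0, 1, 2, 3, 4, 5, 0, 1.
For k >= max(S) = 8, G(k) is determined by the previous 8 values G(k-8)..G(k-1); a window of 8 consecutive values has recurred shifted by 6, so by induction G(k + 6) = G(k) for all k >= 0: the sequence is periodic from the start with period 6.
One period: G(0..5) = 0, 1, 2, 3, 4, 5.
15 mod 6 = 3, so G(15) = G(3) = 3.

3


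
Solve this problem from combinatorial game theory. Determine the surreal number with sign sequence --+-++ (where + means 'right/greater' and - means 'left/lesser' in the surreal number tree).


Sign expansion: --+-++
Rule: track bounds (lo, hi), initially (-inf, +inf). On '+', the current value becomes lo and we move to the simplest number in (value, hi): value + 1 if hi = +inf, otherwise the midpoint (value + hi)/2. On '-', the current value becomes hi and we move to value - 1 if lo = -inf, otherwise the midpoint (lo + value)/2.
Start at 0.
Step 1: sign = -, move left. Bounds: (-inf, 0). Value = -1
Step 2: sign = -, move left. Bounds: (-inf, -1). Value = -2
Step 3: sign = +, move right. Bounds: (-2, -1). Value = -3/2
Step 4: sign = -, move left. Bounds: (-2, -3/2). Value = -7/4
Step 5: sign = +, move right. Bounds: (-7/4, -3/2). Value = -13/8
Step 6: sign = +, move right. Bounds: (-13/8, -3/2). Value = -25/16
The surreal number with sign expansion --+-++ is -25/16.

-25/16


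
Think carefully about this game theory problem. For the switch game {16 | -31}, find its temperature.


The game is {16 | -31}, a switch {a | b} with numbers a > b.
Cooling {a | b} by t gives {a - t | b + t}, which stops being hot when a - t = b + t, i.e. at t = (a - b)/2. So the temperature of a switch is (a - b)/2.
Temperature = (Left option - Right option) / 2
= (16 - (-31)) / 2
= 47 / 2
= 47/2

47/2


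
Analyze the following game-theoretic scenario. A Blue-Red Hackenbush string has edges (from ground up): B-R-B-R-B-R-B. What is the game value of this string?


Edges (from ground): B-R-B-R-B-R-B
By Berlekamp's sign-expansion rule, a Blue-Red Hackenbush stalk has the value of the surreal number whose sign sequence is the edge sequence with B -> + and R -> -.
Sign sequence: +-+-+-+
Trace the sign expansion in the surreal number tree, starting from 0:
Edge 1: B (sign +) -> bounds (0, +inf), value = 1
Edge 2: R (sign -) -> bounds (0, 1), value = 1/2
Edge 3: B (sign +) -> bounds (1/2, 1), value = 3/4
Edge 4: R (sign -) -> bounds (1/2, 3/4), value = 5/8
Edge 5: B (sign +) -> bounds (5/8, 3/4), value = 11/16
Edge 6: R (sign -) -> bounds (5/8, 11/16), value = 21/32
Edge 7: B (sign +) -> bounds (21/32, 11/16), value = 43/64
Game value = 43/64

43/64


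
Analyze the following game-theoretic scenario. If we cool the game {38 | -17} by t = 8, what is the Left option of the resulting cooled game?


Original game: {38 | -17} (a switch {a | b} with a > b).
Cooling by t (for t below the temperature (a - b)/2 = 55/2) taxes each move by t: {a | b} cooled by t is {a - t | b + t}.
Cooling amount: t = 8
Cooled Left option: 38 - 8 = 30
Cooled Right option: -17 + 8 = -9
Cooled game: {30 | -9}
Left option = 30

30


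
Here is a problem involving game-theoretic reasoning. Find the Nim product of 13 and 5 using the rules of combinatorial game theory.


Nim multiplication is bilinear over XOR: (u XOR v) * w = (u*w) XOR (v*w).
So we split each operand into its bit components and XOR the pairwise Nim products.
13 = 1 + 4 + 8 (as XOR of powers of 2).
5 = 1 + 4 (as XOR of powers of 2).
Using the standard Nim-product table on single bits:
  2*2 = 3,   2*4 = 8,   2*8 = 12,
  4*4 = 6,   4*8 = 11,  8*8 = 13,
and  1*x = x (identity), k*l = l*k (commutative).
Pairwise Nim products:
  1 * 1 = 1
  1 * 4 = 4
  4 * 1 = 4
  4 * 4 = 6
  8 * 1 = 8
  8 * 4 = 11
XOR them: 1 XOR 4 XOR 4 XOR 6 XOR 8 XOR 11 = 4.
Result: 13 * 5 = 4 (in Nim).

4


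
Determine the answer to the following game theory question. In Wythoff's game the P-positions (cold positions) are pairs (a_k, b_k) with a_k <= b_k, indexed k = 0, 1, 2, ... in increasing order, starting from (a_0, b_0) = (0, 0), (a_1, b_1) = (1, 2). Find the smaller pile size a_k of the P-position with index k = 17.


By Wythoff's theorem, a_k = floor(k * phi) and b_k = floor(k * phi^2) = a_k + k, where phi = (1 + sqrt(5))/2 is the golden ratio.
phi = (1 + sqrt(5))/2 = 1.618034
k = 17
k * phi = 17 * 1.618034 = 27.506578
a_17 = floor(k * phi) = 27

27


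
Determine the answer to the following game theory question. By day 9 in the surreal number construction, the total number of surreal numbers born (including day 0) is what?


Day 0: {|} = 0 is born. Count = 1.
Day n: the number of surreal numbers born by day n is 2^(n+1) - 1.
By day 0: 2^1 - 1 = 1
By day 1: 2^2 - 1 = 3
By day 2: 2^3 - 1 = 7
By day 3: 2^4 - 1 = 15
By day 4: 2^5 - 1 = 31
By day 5: 2^6 - 1 = 63
By day 6: 2^7 - 1 = 127
By day 7: 2^8 - 1 = 255
By day 8: 2^9 - 1 = 511
By day 9: 2^10 - 1 = 1023
By day 9: 1023 surreal numbers.

1023


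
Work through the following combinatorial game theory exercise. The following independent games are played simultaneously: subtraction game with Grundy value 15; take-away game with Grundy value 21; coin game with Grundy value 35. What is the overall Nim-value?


By the Sprague-Grundy theorem, the Grundy value of a sum of games is the XOR of individual Grundy values.
subtraction game: Grundy value = 15. Running XOR: 0 XOR 15 = 15
take-away game: Grundy value = 21. Running XOR: 15 XOR 21 = 26
coin game: Grundy value = 35. Running XOR: 26 XOR 35 = 57
The combined Grundy value is 57.

57


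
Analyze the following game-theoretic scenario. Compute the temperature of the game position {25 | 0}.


The game is {25 | 0}, a switch {a | b} with numbers a > b.
Cooling {a | b} by t gives {a - t | b + t}, which stops being hot when a - t = b + t, i.e. at t = (a - b)/2. So the temperature of a switch is (a - b)/2.
Temperature = (Left option - Right option) / 2
= (25 - (0)) / 2
= 25 / 2
= 25/2

25/2


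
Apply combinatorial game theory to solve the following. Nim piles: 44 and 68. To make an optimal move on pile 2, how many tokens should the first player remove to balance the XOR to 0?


Piles: 44 and 68
Current XOR: 44 XOR 68 = 104 (non-zero, so this is an N-position).
To make the XOR zero, we need to find a move that balances the piles.
For pile 2 (size 68): target = 68 XOR 104 = 44
We reduce pile 2 from 68 to 44.
Tokens removed: 68 - 44 = 24
Verification: 44 XOR 44 = 0

24


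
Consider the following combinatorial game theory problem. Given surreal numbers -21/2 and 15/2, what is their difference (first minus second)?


x = -21/2, y = 15/2
Converting to common denominator: 2
x = -21/2, y = 15/2
x - y = -21/2 - 15/2 = -18

-18


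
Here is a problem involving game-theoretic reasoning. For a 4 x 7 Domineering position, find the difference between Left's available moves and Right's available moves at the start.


Board is 4 x 7 (rows x cols).
Left (vertical) placements: (rows-1) * cols = 3 * 7 = 21
Right (horizontal) placements: rows * (cols-1) = 4 * 6 = 24
Advantage = Left - Right = 21 - 24 = -3

-3


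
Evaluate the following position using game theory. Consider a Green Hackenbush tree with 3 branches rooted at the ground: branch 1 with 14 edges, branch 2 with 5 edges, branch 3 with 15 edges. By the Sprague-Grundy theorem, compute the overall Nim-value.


The tree has 3 branches from the ground vertex.
In Green Hackenbush, the Nim-value of a simple path of length k is k.
Branch 1: length 14, Nim-value = 14
Branch 2: length 5, Nim-value = 5
Branch 3: length 15, Nim-value = 15
Total Nim-value = XOR of all branch values:
0 XOR 14 = 14
14 XOR 5 = 11
11 XOR 15 = 4
Nim-value of the tree = 4

4


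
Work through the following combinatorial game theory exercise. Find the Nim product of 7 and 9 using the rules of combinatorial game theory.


Nim multiplication is bilinear over XOR: (u XOR v) * w = (u*w) XOR (v*w).
So we split each operand into its bit components and XOR the pairwise Nim products.
7 = 1 + 2 + 4 (as XOR of powers of 2).
9 = 1 + 8 (as XOR of powers of 2).
Using the standard Nim-product table on single bits:
  2*2 = 3,   2*4 = 8,   2*8 = 12,
  4*4 = 6,   4*8 = 11,  8*8 = 13,
and  1*x = x (identity), k*l = l*k (commutative).
Pairwise Nim products:
  1 * 1 = 1
  1 * 8 = 8
  2 * 1 = 2
  2 * 8 = 12
  4 * 1 = 4
  4 * 8 = 11
XOR them: 1 XOR 8 XOR 2 XOR 12 XOR 4 XOR 11 = 8.
Result: 7 * 9 = 8 (in Nim).

8


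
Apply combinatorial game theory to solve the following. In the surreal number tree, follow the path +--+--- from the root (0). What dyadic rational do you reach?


Sign expansion: +--+---
Rule: track bounds (lo, hi), initially (-inf, +inf). On '+', the current value becomes lo and we move to the simplest number in (value, hi): value + 1 if hi = +inf, otherwise the midpoint (value + hi)/2. On '-', the current value becomes hi and we move to value - 1 if lo = -inf, otherwise the midpoint (lo + value)/2.
Start at 0.
Step 1: sign = +, move right. Bounds: (0, +inf). Value = 1
Step 2: sign = -, move left. Bounds: (0, 1). Value = 1/2
Step 3: sign = -, move left. Bounds: (0, 1/2). Value = 1/4
Step 4: sign = +, move right. Bounds: (1/4, 1/2). Value = 3/8
Step 5: sign = -, move left. Bounds: (1/4, 3/8). Value = 5/16
Step 6: sign = -, move left. Bounds: (1/4, 5/16). Value = 9/32
Step 7: sign = -, move left. Bounds: (1/4, 9/32). Value = 17/64
The surreal number with sign expansion +--+--- is 17/64.

17/64


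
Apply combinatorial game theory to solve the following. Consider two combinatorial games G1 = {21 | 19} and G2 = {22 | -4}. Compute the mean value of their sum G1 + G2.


G1 = {21 | 19}, G2 = {22 | -4}
Each is a switch {a | b} with numbers a > b; its mean value is (a + b)/2, and mean value is additive over game sums: m(G1 + G2) = m(G1) + m(G2).
Mean of G1 = (21 + (19))/2 = 40/2 = 20
Mean of G2 = (22 + (-4))/2 = 18/2 = 9
Mean of G1 + G2 = 20 + 9 = 29

29


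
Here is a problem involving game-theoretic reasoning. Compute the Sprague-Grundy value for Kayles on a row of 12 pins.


Kayles: a move removes 1 or 2 adjacent pins from a contiguous row.
Removing pins from a row of k leaves two independent rows (a, b) with a + b = k - 1 (one pin) or a + b = k - 2 (two pins); an end removal gives a = 0.
By Sprague-Grundy, G(k) = mex{ G(a) XOR G(b) } over all these splits. G(0) = 0.
G(1): splits (0,0):0^0=0 -> mex({0}) = 1
G(2): splits (0,1):0^1=1 (0,0):0^0=0 -> mex({0, 1}) = 2
G(3): splits (0,2):0^2=2 (1,1):1^1=0 (0,1):0^1=1 -> mex({0, 1, 2}) = 3
G(4): splits (0,3):0^3=3 (1,2):1^2=3 (0,2):0^2=2 (1,1):1^1=0 -> mex({0, 2, 3}) = 1
G(5): splits (0,4):0^1=1 (1,3):1^3=2 (2,2):2^2=0 (0,3):0^3=3 (1,2):1^2=3 -> mex({0, 1, 2, 3}) = 4
G(6) = mex({0, 1, 2, 4}) = 3
G(7) = mex({0, 1, 3, 4, 5}) = 2
G(8) = mex({0, 2, 3, 5, 6}) = 1
G(9) = mex({0, 1, 2, 3, 6, 7}) = 4
G(10) = mex({0, 1, 3, 4, 5, 7}) = 2
G(11) = mex({0, 1, 2, 3, 4, 5}) = 6
G(12) = mex({0, 1, 2, 3, 5, 6, 7}) = 4
Therefore G(12) = 4.

4


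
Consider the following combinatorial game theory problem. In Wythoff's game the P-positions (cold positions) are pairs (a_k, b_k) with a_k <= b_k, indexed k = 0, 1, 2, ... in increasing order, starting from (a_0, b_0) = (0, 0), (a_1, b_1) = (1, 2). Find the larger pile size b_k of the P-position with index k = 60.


By Wythoff's theorem, a_k = floor(k * phi) and b_k = floor(k * phi^2) = a_k + k, where phi = (1 + sqrt(5))/2 is the golden ratio.
phi = (1 + sqrt(5))/2 = 1.618034
phi^2 = phi + 1 = 2.618034
k = 60
k * phi^2 = 60 * 2.618034 = 157.082039
b_60 = floor(k * phi^2) = 157 (check: a_60 + k = 97 + 60 = 157)

157


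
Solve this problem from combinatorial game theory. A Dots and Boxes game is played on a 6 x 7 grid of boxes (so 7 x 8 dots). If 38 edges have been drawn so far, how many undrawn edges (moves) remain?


Grid: 6 x 7 boxes, i.e. 7 rows and 8 columns of dots.
Horizontal edges: (rows + 1) * cols = 7 * 7 = 49
Vertical edges: rows * (cols + 1) = 6 * 8 = 48
Total edges: 49 + 48 = 97
Edges drawn: 38
Remaining: 97 - 38 = 59

59


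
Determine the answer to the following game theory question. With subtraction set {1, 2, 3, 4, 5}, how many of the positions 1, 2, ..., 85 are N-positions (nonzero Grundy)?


Subtraction set S = {1, 2, 3, 4, 5}, so G(n) = n mod 6.
G(n) = 0 when n is a multiple of 6.
Multiples of 6 in [1, 85]: 14
N-positions (nonzero Grundy) = 85 - 14 = 71

71


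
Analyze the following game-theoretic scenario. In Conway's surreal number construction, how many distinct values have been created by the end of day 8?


Day 0: {|} = 0 is born. Count = 1.
Day n: the number of surreal numbers born by day n is 2^(n+1) - 1.
By day 0: 2^1 - 1 = 1
By day 1: 2^2 - 1 = 3
By day 2: 2^3 - 1 = 7
By day 3: 2^4 - 1 = 15
By day 4: 2^5 - 1 = 31
By day 5: 2^6 - 1 = 63
By day 6: 2^7 - 1 = 127
By day 7: 2^8 - 1 = 255
By day 8: 2^9 - 1 = 511
By day 8: 511 surreal numbers.

511


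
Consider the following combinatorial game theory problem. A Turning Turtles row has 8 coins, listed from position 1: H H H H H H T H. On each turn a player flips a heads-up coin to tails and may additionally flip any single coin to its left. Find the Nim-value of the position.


Coins: H H H H H H T H
Key fact: a single head at position k behaves exactly like a Nim heap of size k (turning it to T and optionally flipping a coin at j < k corresponds to moving the heap from k to j, or to 0), and heads combine as a disjunctive sum (two heads at the same place would cancel, matching j XOR j = 0). So the Nim-value is the XOR of the 1-indexed positions of the heads.
Face-up positions (1-indexed): [1, 2, 3, 4, 5, 6, 8]
XOR 0 with 1: 0 XOR 1 = 1
XOR 1 with 2: 1 XOR 2 = 3
XOR 3 with 3: 3 XOR 3 = 0
XOR 0 with 4: 0 XOR 4 = 4
XOR 4 with 5: 4 XOR 5 = 1
XOR 1 with 6: 1 XOR 6 = 7
XOR 7 with 8: 7 XOR 8 = 15
Nim-value = 15

15


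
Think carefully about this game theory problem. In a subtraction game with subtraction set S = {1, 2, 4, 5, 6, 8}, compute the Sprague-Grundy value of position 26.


The subtraction set is S = {1, 2, 4, 5, 6, 8}.
G(k) = mex{ G(k - s) : s in S, s <= k }. We compute iteratively: G(0) = 0.
G(1) = mex({0}) = 1
G(2) = mex({0, 1}) = 2
G(3) = mex({1, 2}) = 0
G(4) = mex({0, 2}) = 1
G(5) = mex({0, 1}) = 2
G(6) = mex({0, 1, 2}) = 3
G(7) = mex({0, 1, 2, 3}) = 4
G(8) = mex({0, 1, 2, 3, 4}) = 5
G(9) = mex({0, 1, 2, 4, 5}) = 3
G(10) = mex({1, 2, 3, 5}) = 0
G(11) = mex({0, 2, 3, 4}) = 1
G(12) = mex({0, 1, 3, 4, 5}) = 2
G(13) = mex({1, 2, 3, 4, 5}) = 0
G(14) = mex({0, 2, 3, 5}) = 1
G(15) = mex({0, 1, 3, 4}) = 2
G(16) = mex({0, 1, 2, 5}) = 3
G(17) = mex({0, 1, 2, 3}) = 4
Observe that G(10)..G(17) = 0, 1, 2, 0, 1, 2, 3, 4 repeats G(0)..G(7) = 0, 1, 2, 0, 1, 2, 3, 4.
For k >= max(S) = 8, G(k) is determined by the previous 8 values G(k-8)..G(k-1); a window of 8 consecutive values has recurred shifted by 10, so by induction G(k + 10) = G(k) for all k >= 0: the sequence is periodic from the start with period 10.
One period: G(0..9) = 0, 1, 2, 0, 1, 2, 3, 4, 5, 3.
26 mod 10 = 6, so G(26) = G(6) = 3.

3


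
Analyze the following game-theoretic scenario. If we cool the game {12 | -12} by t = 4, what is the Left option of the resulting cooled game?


Original game: {12 | -12} (a switch {a | b} with a > b).
Cooling by t (for t below the temperature (a - b)/2 = 12) taxes each move by t: {a | b} cooled by t is {a - t | b + t}.
Cooling amount: t = 4
Cooled Left option: 12 - 4 = 8
Cooled Right option: -12 + 4 = -8
Cooled game: {8 | -8}
Left option = 8

8


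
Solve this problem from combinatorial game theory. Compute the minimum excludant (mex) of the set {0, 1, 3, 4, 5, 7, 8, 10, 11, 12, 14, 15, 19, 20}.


Set = {0, 1, 3, 4, 5, 7, 8, 10, 11, 12, 14, 15, 19, 20}
0 is in the set.
1 is in the set.
2 is NOT in the set. This is the mex.
mex = 2

2


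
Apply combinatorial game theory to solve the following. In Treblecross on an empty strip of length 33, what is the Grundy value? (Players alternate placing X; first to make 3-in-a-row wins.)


Treblecross: place X on empty cells; 3-in-a-row wins.
Playing within two cells of an existing X lets the opponent win at once, so sensible play treats the cells i-2..i+2 around each X as dead. The player left with no safe cell loses, so this is a normal-play take-away game on strips of safe cells.
Placing X at cell i (0-indexed) of a strip of k safe cells leaves independent strips of sizes max(0, i-2) and max(0, k-i-3). Hence G(k) = mex{ G(max(0,i-2)) XOR G(max(0,k-i-3)) : 0 <= i < k }, with G(0) = 0.
G(1): splits (0,0):0^0=0 -> mex({0}) = 1
G(2): splits (0,0):0^0=0 -> mex({0}) = 1
G(3): splits (0,0):0^0=0 -> mex({0}) = 1
G(4): splits (0,1):0^1=1 (0,0):0^0=0 -> mex({0, 1}) = 2
G(5): splits (0,2):0^1=1 (0,1):0^1=1 (0,0):0^0=0 -> mex({0, 1}) = 2
G(6) = mex({1}) = 0
G(7) = mex({0, 1, 2}) = 3
G(8) = mex({0, 1, 2}) = 3
G(9) = mex({0, 2}) = 1
G(10) = mex({0, 2, 3}) = 1
G(11) = mex({0, 3}) = 1
G(12) = mex({1, 3}) = 0
G(13) = mex({0, 1, 2, 3}) = 4
G(14) = mex({0, 1, 2}) = 3
G(15) = mex({0, 1, 2}) = 3
G(16) = mex({0, 1, 2, 4}) = 3
G(17) = mex({0, 1, 3, 4}) = 2
G(18) = mex({0, 1, 3, 4}) = 2
G(19) = mex({0, 1, 3, 5}) = 2
G(20) = mex({0, 1, 2, 3, 5}) = 4
G(21) = mex({0, 1, 2, 3, 5}) = 4
G(22) = mex({1, 2, 6}) = 0
G(23) = mex({0, 1, 2, 3, 4, 6}) = 5
G(24) = mex({0, 1, 2, 3, 4}) = 5
G(25) = mex({0, 1, 3, 4, 7}) = 2
G(26) = mex({0, 1, 3, 4, 5, 7}) = 2
G(27) = mex({0, 1, 3, 5}) = 2
G(28) = mex({0, 1, 2, 5}) = 3
G(29) = mex({0, 1, 2, 4, 5, 6}) = 3
G(30) = mex({1, 2, 4, 6}) = 0
G(31) = mex({0, 1, 2, 3, 4, 6}) = 5
G(32) = mex({1, 2, 3, 4, 7}) = 0
G(33) = mex({0, 3, 7}) = 1
Therefore G(33) = 1.

1


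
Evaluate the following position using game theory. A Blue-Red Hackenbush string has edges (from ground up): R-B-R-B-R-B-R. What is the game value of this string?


Edges (from ground): R-B-R-B-R-B-R
By Berlekamp's sign-expansion rule, a Blue-Red Hackenbush stalk has the value of the surreal number whose sign sequence is the edge sequence with B -> + and R -> -.
Sign sequence: -+-+-+-
Trace the sign expansion in the surreal number tree, starting from 0:
Edge 1: R (sign -) -> bounds (-inf, 0), value = -1
Edge 2: B (sign +) -> bounds (-1, 0), value = -1/2
Edge 3: R (sign -) -> bounds (-1, -1/2), value = -3/4
Edge 4: B (sign +) -> bounds (-3/4, -1/2), value = -5/8
Edge 5: R (sign -) -> bounds (-3/4, -5/8), value = -11/16
Edge 6: B (sign +) -> bounds (-11/16, -5/8), value = -21/32
Edge 7: R (sign -) -> bounds (-11/16, -21/32), value = -43/64
Game value = -43/64

-43/64


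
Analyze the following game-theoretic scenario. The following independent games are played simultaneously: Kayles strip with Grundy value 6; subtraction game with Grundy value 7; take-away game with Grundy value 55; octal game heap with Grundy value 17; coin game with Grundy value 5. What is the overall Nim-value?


By the Sprague-Grundy theorem, the Grundy value of a sum of games is the XOR of individual Grundy values.
Kayles strip: Grundy value = 6. Running XOR: 0 XOR 6 = 6
subtraction game: Grundy value = 7. Running XOR: 6 XOR 7 = 1
take-away game: Grundy value = 55. Running XOR: 1 XOR 55 = 54
octal game heap: Grundy value = 17. Running XOR: 54 XOR 17 = 39
coin game: Grundy value = 5. Running XOR: 39 XOR 5 = 34
The combined Grundy value is 34.

34


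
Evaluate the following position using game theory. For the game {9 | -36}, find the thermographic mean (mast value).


Game = {9 | -36}, a switch {a | b} with numbers a > b.
Its thermograph has left wall a - t and right wall b + t, which meet at t = (a - b)/2, where both equal (a + b)/2. So the mast (mean value) is at (a + b)/2.
Mean = (9 + (-36))/2 = -27/2 = -27/2

-27/2


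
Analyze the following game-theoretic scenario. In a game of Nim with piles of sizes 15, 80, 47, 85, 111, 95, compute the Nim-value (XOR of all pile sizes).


We need the XOR (exclusive or) of all pile sizes.
After XOR-ing pile 1 (size 15): 0 XOR 15 = 15
After XOR-ing pile 2 (size 80): 15 XOR 80 = 95
After XOR-ing pile 3 (size 47): 95 XOR 47 = 112
After XOR-ing pile 4 (size 85): 112 XOR 85 = 37
After XOR-ing pile 5 (size 111): 37 XOR 111 = 74
After XOR-ing pile 6 (size 95): 74 XOR 95 = 21
The Nim-value of this position is 21.

21


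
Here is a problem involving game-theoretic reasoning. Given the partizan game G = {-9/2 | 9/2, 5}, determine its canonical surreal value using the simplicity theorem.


Left options: {-9/2}, max = -9/2
Right options: {9/2, 5}, min = 9/2
All options are numbers and max(Left) < min(Right), so by the simplicity theorem the value is the simplest (earliest-born) number strictly between -9/2 and 9/2.
Integers -4 through 4 all lie strictly between -9/2 and 9/2.
Among integers, the simplest (lowest birthday = smallest |n|; 0 is born on day 0, +-n on day n) is 0.
No non-integer in the interval can be simpler: if x is a non-integer in the interval, then floor(x) or ceil(x) also lies in the interval (the interval contains an integer), and both are proper prefixes of x's sign expansion, i.e. born earlier. So the game value is 0.
Game value = 0

0


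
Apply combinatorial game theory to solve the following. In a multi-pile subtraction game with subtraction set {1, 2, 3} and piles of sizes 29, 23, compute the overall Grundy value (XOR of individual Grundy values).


Subtraction set: {1, 2, 3}
For this subtraction set, G(n) = n mod 4 (period = max + 1 = 4).
Pile 1 (size 29): G(29) = 29 mod 4 = 1
Pile 2 (size 23): G(23) = 23 mod 4 = 3
Total Grundy value = XOR of all: 1 XOR 3 = 2

2


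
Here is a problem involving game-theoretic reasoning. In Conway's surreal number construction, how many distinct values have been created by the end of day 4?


Day 0: {|} = 0 is born. Count = 1.
Day n: the number of surreal numbers born by day n is 2^(n+1) - 1.
By day 0: 2^1 - 1 = 1
By day 1: 2^2 - 1 = 3
By day 2: 2^3 - 1 = 7
By day 3: 2^4 - 1 = 15
By day 4: 2^5 - 1 = 31
By day 4: 31 surreal numbers.

31


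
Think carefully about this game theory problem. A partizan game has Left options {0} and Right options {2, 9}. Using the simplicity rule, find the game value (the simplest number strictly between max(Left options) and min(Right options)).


Left options: {0}, max = 0
Right options: {2, 9}, min = 2
All options are numbers and max(Left) < min(Right), so by the simplicity theorem the value is the simplest (earliest-born) number strictly between 0 and 2.
The only integer strictly between 0 and 2 is 1.
No non-integer in the interval can be simpler: if x is a non-integer in the interval, then floor(x) or ceil(x) also lies in the interval (the interval contains an integer), and both are proper prefixes of x's sign expansion, i.e. born earlier. So the game value is 1.
Game value = 1

1
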